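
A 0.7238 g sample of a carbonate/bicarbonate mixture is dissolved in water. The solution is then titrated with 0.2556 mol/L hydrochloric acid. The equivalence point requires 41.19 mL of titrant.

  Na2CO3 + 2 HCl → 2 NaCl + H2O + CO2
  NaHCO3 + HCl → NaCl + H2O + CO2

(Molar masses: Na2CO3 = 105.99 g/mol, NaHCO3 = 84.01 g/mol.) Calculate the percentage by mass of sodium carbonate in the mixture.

n(HCl) = 0.04119 × 0.2556 = 0.01053 mol
Let x = n(Na2CO3), y = n(NaHCO3).
Titrant: 2x + 1y = 0.01053;  mass: 105.99x + 84.01y = 0.7238
Solving, x = 2.590 × 10^-3 mol, y = 5.348 × 10^-3 mol
mass of Na2CO3 = 2.590 × 10^-3 × 105.99 = 0.2745 g
% Na2CO3 = 0.2745 / 0.7238 × 100 = 37.93 %

37.93 %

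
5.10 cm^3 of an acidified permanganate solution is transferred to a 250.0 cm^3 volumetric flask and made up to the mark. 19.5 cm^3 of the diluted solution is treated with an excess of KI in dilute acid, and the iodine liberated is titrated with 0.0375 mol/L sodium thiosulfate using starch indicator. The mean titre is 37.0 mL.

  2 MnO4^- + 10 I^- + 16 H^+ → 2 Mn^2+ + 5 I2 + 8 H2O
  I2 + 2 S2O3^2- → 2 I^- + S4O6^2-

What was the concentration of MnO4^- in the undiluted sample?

0.698 mol/L

n(S2O3^2-) = 0.0370 × 0.0375 = 1.39 × 10^-3 mol
n(I2) = n(S2O3^2-)/2 = 6.94 × 10^-4 mol
From the 2:5 ratio, n(MnO4^-) in the aliquot = 2/5 × 6.94 × 10^-4 = 2.77 × 10^-4 mol
[MnO4^-]_dilute = 2.77 × 10^-4 / 0.0195 = 0.0142 mol/L
[MnO4^-]_original = 0.0142 × 250.0/5.10 = 0.698 mol/L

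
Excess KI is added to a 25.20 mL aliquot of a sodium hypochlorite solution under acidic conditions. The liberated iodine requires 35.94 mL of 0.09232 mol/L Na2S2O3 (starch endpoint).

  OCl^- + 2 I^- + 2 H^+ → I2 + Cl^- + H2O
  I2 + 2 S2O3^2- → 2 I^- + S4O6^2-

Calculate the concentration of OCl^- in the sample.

n(S2O3^2-) = 0.03594 × 0.09232 = 3.318 × 10^-3 mol
n(I2) = n(S2O3^2-)/2 = 1.659 × 10^-3 mol
n(OCl^-) in the aliquot = 1.659 × 10^-3 mol (1:1 ratio)
[OCl^-] = 1.659 × 10^-3 / 0.02520 = 0.06583 mol/L

0.06583 mol/L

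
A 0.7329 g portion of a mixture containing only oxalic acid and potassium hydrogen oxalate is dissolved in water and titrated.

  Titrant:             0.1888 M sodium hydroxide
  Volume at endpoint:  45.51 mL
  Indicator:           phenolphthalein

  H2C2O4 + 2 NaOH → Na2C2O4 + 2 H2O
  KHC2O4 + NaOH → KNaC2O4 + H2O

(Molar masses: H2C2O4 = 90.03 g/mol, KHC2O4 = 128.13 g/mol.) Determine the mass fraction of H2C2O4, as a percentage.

n(NaOH) = 0.04551 × 0.1888 = 8.592 × 10^-3 mol
Let x = n(H2C2O4), y = n(KHC2O4).
Titrant: 2x + 1y = 8.592 × 10^-3;  mass: 90.03x + 128.13y = 0.7329
Solving, x = 2.214 × 10^-3 mol, y = 4.164 × 10^-3 mol
mass of H2C2O4 = 2.214 × 10^-3 × 90.03 = 0.1993 g
% H2C2O4 = 0.1993 / 0.7329 × 100 = 27.20 %

27.20 %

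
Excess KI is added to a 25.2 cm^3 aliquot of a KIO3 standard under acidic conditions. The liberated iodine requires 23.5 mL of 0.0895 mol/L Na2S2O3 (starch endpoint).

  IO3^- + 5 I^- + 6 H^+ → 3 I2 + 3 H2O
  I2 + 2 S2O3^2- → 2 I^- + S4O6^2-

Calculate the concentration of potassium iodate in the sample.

0.0139 mol/L

n(S2O3^2-) = 0.0235 × 0.0895 = 2.10 × 10^-3 mol
n(I2) = n(S2O3^2-)/2 = 1.05 × 10^-3 mol
From the 1:3 ratio, n(IO3^-) in the aliquot = 1/3 × 1.05 × 10^-3 = 3.51 × 10^-4 mol
[IO3^-] = 3.51 × 10^-4 / 0.0252 = 0.0139 mol/L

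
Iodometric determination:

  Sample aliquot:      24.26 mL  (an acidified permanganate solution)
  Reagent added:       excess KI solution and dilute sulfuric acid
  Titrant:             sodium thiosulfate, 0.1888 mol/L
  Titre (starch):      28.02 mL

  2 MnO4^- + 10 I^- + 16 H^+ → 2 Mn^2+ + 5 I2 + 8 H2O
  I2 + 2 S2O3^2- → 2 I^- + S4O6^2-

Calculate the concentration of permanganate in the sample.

0.04361 mol/L

n(S2O3^2-) = 0.02802 × 0.1888 = 5.290 × 10^-3 mol
n(I2) = n(S2O3^2-)/2 = 2.645 × 10^-3 mol
From the 2:5 ratio, n(MnO4^-) in the aliquot = 2/5 × 2.645 × 10^-3 = 1.058 × 10^-3 mol
[MnO4^-] = 1.058 × 10^-3 / 0.02426 = 0.04361 mol/L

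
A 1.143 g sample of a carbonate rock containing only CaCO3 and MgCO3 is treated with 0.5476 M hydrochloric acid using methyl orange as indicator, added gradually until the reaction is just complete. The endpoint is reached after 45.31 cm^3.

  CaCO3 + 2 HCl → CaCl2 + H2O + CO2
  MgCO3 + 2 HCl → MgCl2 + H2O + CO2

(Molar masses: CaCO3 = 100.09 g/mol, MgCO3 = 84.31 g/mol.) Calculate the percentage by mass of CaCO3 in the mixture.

n(HCl) = 0.04531 × 0.5476 = 0.02481 mol
Let x = n(CaCO3), y = n(MgCO3).
Titrant: 2x + 2y = 0.02481;  mass: 100.09x + 84.31y = 1.143
Solving, x = 6.151 × 10^-3 mol, y = 6.255 × 10^-3 mol
mass of CaCO3 = 6.151 × 10^-3 × 100.09 = 0.6156 g
% CaCO3 = 0.6156 / 1.143 × 100 = 53.86 %

53.86 %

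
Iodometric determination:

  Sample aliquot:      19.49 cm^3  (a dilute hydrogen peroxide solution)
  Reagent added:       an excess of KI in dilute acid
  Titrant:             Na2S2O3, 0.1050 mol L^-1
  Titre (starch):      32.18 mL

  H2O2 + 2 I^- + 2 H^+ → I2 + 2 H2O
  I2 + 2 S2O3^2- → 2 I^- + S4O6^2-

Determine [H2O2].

n(S2O3^2-) = 0.03218 × 0.1050 = 3.379 × 10^-3 mol
n(I2) = n(S2O3^2-)/2 = 1.689 × 10^-3 mol
n(H2O2) in the aliquot = 1.689 × 10^-3 mol (1:1 ratio)
[H2O2] = 1.689 × 10^-3 / 0.01949 = 0.08668 mol/L

0.08668 mol/L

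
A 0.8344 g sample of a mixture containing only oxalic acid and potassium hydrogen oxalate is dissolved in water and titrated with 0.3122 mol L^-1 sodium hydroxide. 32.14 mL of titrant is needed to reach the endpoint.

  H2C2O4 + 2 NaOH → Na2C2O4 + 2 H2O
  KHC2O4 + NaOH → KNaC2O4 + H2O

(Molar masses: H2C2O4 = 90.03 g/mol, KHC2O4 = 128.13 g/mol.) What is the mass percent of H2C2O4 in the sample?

n(NaOH) = 0.03214 × 0.3122 = 0.01003 mol
Let x = n(H2C2O4), y = n(KHC2O4).
Titrant: 2x + 1y = 0.01003;  mass: 90.03x + 128.13y = 0.8344
Solving, x = 2.715 × 10^-3 mol, y = 4.605 × 10^-3 mol
mass of H2C2O4 = 2.715 × 10^-3 × 90.03 = 0.2444 g
% H2C2O4 = 0.2444 / 0.8344 × 100 = 29.29 %

29.29 %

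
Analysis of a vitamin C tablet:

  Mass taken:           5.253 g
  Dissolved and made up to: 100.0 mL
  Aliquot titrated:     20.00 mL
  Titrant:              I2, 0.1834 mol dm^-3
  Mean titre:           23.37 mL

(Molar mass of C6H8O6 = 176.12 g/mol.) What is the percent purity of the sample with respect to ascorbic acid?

71.85 %

C6H8O6 + I2 → C6H6O6 + 2 HI
n(I2) per titration = 0.02337 × 0.1834 = 4.286 × 10^-3 mol
n(C6H8O6) in each aliquot = 4.286 × 10^-3 mol (1:1 ratio)
n(C6H8O6) in the whole flask = 4.286 × 10^-3 × 100.0/20.00 = 0.02143 mol
mass of C6H8O6 = 0.02143 × 176.12 = 3.774 g
% C6H8O6 = 3.774 / 5.253 × 100 = 71.85 %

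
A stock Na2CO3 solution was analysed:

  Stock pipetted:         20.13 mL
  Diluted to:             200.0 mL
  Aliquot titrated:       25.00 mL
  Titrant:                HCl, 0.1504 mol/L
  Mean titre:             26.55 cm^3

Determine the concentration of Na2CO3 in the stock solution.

0.7935 mol/L

Na2CO3 + 2 HCl → 2 NaCl + H2O + CO2
n(HCl) = 0.02655 × 0.1504 = 3.993 × 10^-3 mol
From the 1:2 ratio, n(Na2CO3) in the aliquot = 1/2 × 3.993 × 10^-3 = 1.997 × 10^-3 mol
[Na2CO3]_dilute = 1.997 × 10^-3 / 0.02500 = 0.07986 mol/L
Dilution factor = 200.0 / 20.13 = 9.935
[Na2CO3]_stock = 0.07986 × 9.935 = 0.7935 mol/L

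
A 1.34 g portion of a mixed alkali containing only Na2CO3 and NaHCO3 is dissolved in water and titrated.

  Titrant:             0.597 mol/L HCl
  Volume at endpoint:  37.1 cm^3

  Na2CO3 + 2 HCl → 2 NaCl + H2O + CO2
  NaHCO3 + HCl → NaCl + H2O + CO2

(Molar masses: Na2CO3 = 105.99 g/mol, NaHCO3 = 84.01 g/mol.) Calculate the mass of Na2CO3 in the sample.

0.890 g

n(HCl) = 0.0371 × 0.597 = 0.0221 mol
Let x = n(Na2CO3), y = n(NaHCO3).
Titrant: 2x + 1y = 0.0221;  mass: 105.99x + 84.01y = 1.34
Solving, x = 8.39 × 10^-3 mol, y = 5.36 × 10^-3 mol
mass of Na2CO3 = 8.39 × 10^-3 × 105.99 = 0.890 g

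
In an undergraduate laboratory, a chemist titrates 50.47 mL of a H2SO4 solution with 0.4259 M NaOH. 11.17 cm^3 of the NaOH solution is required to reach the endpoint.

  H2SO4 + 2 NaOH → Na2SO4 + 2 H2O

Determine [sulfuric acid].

n(NaOH) = 0.01117 L × 0.4259 mol/L = 4.757 × 10^-3 mol
From the 1:2 mole ratio, n(H2SO4) = 1/2 × 4.757 × 10^-3 = 2.379 × 10^-3 mol
[H2SO4] = 2.379 × 10^-3 mol / 0.05047 L = 0.04713 mol/L

0.04713 M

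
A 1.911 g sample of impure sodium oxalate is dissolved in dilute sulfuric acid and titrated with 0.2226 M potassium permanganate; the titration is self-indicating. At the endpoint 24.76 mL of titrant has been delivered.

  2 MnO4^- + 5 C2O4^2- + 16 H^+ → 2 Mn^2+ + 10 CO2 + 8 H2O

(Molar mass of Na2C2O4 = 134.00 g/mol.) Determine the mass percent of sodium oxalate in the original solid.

96.62 %

n(KMnO4) = 0.02476 L × 0.2226 mol/L = 5.512 × 10^-3 mol
From the 5:2 ratio, n(Na2C2O4) = 5/2 × 5.512 × 10^-3 = 0.01378 mol
mass of Na2C2O4 = 0.01378 × 134.00 g/mol = 1.846 g
% Na2C2O4 = 1.846 / 1.911 × 100 = 96.62 %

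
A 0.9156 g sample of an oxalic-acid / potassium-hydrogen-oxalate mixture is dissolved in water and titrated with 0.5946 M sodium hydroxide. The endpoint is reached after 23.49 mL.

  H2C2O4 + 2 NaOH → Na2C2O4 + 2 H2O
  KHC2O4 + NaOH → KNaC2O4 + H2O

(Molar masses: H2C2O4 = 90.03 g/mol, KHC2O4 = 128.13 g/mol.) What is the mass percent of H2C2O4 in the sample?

51.70 %

n(NaOH) = 0.02349 × 0.5946 = 0.01397 mol
Let x = n(H2C2O4), y = n(KHC2O4).
Titrant: 2x + 1y = 0.01397;  mass: 90.03x + 128.13y = 0.9156
Solving, x = 5.258 × 10^-3 mol, y = 3.451 × 10^-3 mol
mass of H2C2O4 = 5.258 × 10^-3 × 90.03 = 0.4734 g
% H2C2O4 = 0.4734 / 0.9156 × 100 = 51.70 %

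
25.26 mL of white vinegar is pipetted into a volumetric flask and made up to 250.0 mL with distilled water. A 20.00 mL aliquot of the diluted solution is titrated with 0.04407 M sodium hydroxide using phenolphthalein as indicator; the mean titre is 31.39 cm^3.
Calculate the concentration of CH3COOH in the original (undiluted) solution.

0.6846 M

CH3COOH + NaOH → CH3COONa + H2O
n(NaOH) = 0.03139 × 0.04407 = 1.383 × 10^-3 mol
n(CH3COOH) in the aliquot = 1.383 × 10^-3 mol (1:1 ratio)
[CH3COOH]_dilute = 1.383 × 10^-3 / 0.02000 = 0.06917 mol/L
Dilution factor = 250.0 / 25.26 = 9.897
[CH3COOH]_stock = 0.06917 × 9.897 = 0.6846 mol/L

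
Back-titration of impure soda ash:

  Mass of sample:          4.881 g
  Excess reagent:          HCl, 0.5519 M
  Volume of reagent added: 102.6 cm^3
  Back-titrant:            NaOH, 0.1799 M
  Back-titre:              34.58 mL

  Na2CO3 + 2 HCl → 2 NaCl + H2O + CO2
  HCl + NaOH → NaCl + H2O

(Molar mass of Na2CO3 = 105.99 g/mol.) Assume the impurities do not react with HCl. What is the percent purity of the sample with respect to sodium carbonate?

54.73 %

n(HCl) added = 0.1026 × 0.5519 = 0.05662 mol
n(NaOH) used in back-titration = 0.03458 × 0.1799 = 6.221 × 10^-3 mol
n(HCl) left over = 6.221 × 10^-3 mol (1:1 ratio)
n(HCl) consumed by analyte = 0.05662 − 6.221 × 10^-3 = 0.05040 mol
From the 1:2 ratio, n(Na2CO3) = 1/2 × 0.05040 = 0.02520 mol
mass of Na2CO3 = 0.02520 × 105.99 = 2.671 g
% Na2CO3 = 2.671 / 4.881 × 100 = 54.73 %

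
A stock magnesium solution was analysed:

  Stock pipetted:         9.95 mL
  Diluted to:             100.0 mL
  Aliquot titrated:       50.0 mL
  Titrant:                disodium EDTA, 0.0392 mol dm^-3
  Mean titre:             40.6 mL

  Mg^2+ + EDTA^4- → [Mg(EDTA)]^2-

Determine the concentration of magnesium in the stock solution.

0.320 mol/L

n(EDTA) = 0.0406 × 0.0392 = 1.59 × 10^-3 mol
n(Mg2+) in the aliquot = 1.59 × 10^-3 mol (1:1 ratio)
[Mg2+]_dilute = 1.59 × 10^-3 / 0.0500 = 0.0318 mol/L
Dilution factor = 100.0 / 9.95 = 10.05
[Mg2+]_stock = 0.0318 × 10.05 = 0.320 mol/L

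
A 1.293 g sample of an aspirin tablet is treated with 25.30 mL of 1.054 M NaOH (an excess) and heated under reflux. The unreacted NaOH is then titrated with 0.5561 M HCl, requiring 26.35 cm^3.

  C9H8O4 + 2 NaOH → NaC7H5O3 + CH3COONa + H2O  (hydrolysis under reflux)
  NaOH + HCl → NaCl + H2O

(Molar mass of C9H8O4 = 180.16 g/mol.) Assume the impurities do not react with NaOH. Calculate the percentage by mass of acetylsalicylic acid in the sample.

83.69 %

n(NaOH) added = 0.02530 × 1.054 = 0.02667 mol
n(HCl) used in back-titration = 0.02635 × 0.5561 = 0.01465 mol
n(NaOH) left over = 0.01465 mol (1:1 ratio)
n(NaOH) consumed by analyte = 0.02667 − 0.01465 = 0.01201 mol
From the 1:2 ratio, n(C9H8O4) = 1/2 × 0.01201 = 6.006 × 10^-3 mol
mass of C9H8O4 = 6.006 × 10^-3 × 180.16 = 1.082 g
% C9H8O4 = 1.082 / 1.293 × 100 = 83.69 %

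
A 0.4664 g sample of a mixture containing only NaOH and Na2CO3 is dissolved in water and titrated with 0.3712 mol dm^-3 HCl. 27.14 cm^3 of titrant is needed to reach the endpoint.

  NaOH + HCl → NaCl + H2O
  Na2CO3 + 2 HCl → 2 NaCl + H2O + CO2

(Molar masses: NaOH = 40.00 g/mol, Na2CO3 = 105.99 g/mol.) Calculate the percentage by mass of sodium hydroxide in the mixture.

n(HCl) = 0.02714 × 0.3712 = 0.01007 mol
Let x = n(NaOH), y = n(Na2CO3).
Titrant: 1x + 2y = 0.01007;  mass: 40.00x + 105.99y = 0.4664
Solving, x = 5.194 × 10^-3 mol, y = 2.440 × 10^-3 mol
mass of NaOH = 5.194 × 10^-3 × 40.00 = 0.2077 g
% NaOH = 0.2077 / 0.4664 × 100 = 44.54 %

44.54 %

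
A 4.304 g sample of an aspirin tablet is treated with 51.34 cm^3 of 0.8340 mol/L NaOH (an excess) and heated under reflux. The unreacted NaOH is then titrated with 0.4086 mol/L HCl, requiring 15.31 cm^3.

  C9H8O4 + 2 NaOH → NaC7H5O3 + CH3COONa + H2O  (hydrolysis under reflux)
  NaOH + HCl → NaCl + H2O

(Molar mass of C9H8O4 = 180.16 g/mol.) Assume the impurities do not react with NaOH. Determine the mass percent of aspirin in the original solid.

n(NaOH) added = 0.05134 × 0.8340 = 0.04282 mol
n(HCl) used in back-titration = 0.01531 × 0.4086 = 6.256 × 10^-3 mol
n(NaOH) left over = 6.256 × 10^-3 mol (1:1 ratio)
n(NaOH) consumed by analyte = 0.04282 − 6.256 × 10^-3 = 0.03656 mol
From the 1:2 ratio, n(C9H8O4) = 1/2 × 0.03656 = 0.01828 mol
mass of C9H8O4 = 0.01828 × 180.16 = 3.293 g
% C9H8O4 = 3.293 / 4.304 × 100 = 76.52 %

76.52 %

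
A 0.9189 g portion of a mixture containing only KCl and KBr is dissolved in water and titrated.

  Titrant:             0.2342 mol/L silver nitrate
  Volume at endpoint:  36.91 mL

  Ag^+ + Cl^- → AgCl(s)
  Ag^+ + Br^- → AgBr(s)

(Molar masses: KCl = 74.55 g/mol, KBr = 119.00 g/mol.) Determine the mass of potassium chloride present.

0.1841 g

n(AgNO3) = 0.03691 × 0.2342 = 8.644 × 10^-3 mol
Let x = n(KCl), y = n(KBr).
Titrant: 1x + 1y = 8.644 × 10^-3;  mass: 74.55x + 119.00y = 0.9189
Solving, x = 2.470 × 10^-3 mol, y = 6.175 × 10^-3 mol
mass of KCl = 2.470 × 10^-3 × 74.55 = 0.1841 g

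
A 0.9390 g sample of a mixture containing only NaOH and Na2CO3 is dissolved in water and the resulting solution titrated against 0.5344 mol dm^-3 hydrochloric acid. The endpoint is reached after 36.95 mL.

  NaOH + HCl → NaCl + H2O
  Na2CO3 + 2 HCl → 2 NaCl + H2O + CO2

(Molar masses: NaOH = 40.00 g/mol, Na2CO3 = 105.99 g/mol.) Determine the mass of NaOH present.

n(HCl) = 0.03695 × 0.5344 = 0.01975 mol
Let x = n(NaOH), y = n(Na2CO3).
Titrant: 1x + 2y = 0.01975;  mass: 40.00x + 105.99y = 0.9390
Solving, x = 8.268 × 10^-3 mol, y = 5.739 × 10^-3 mol
mass of NaOH = 8.268 × 10^-3 × 40.00 = 0.3307 g

0.3307 g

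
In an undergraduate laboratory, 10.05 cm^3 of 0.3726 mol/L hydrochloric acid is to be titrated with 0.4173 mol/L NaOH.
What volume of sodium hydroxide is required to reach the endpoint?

HCl + NaOH → NaCl + H2O
n(HCl) = 0.01005 L × 0.3726 mol/L = 3.745 × 10^-3 mol
n(NaOH) = 3.745 × 10^-3 mol (1:1 stoichiometry)
V(NaOH) = 3.745 × 10^-3 mol / 0.4173 mol/L = 0.008973 L = 8.973 mL

8.973 mL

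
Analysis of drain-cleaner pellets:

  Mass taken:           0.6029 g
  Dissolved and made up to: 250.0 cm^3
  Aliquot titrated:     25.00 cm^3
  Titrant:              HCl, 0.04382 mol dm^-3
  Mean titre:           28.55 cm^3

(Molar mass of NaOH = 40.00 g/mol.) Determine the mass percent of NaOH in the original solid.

83.00 %

NaOH + HCl → NaCl + H2O
n(HCl) per titration = 0.02855 × 0.04382 = 1.251 × 10^-3 mol
n(NaOH) in each aliquot = 1.251 × 10^-3 mol (1:1 ratio)
n(NaOH) in the whole flask = 1.251 × 10^-3 × 250.0/25.00 = 0.01251 mol
mass of NaOH = 0.01251 × 40.00 = 0.5004 g
% NaOH = 0.5004 / 0.6029 × 100 = 83.00 %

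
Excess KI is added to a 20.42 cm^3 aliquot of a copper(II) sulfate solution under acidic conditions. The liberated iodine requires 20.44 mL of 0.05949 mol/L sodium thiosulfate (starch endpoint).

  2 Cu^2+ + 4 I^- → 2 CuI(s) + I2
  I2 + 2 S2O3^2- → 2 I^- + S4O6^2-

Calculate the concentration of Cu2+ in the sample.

n(S2O3^2-) = 0.02044 × 0.05949 = 1.216 × 10^-3 mol
n(I2) = n(S2O3^2-)/2 = 6.080 × 10^-4 mol
From the 2:1 ratio, n(Cu2+) in the aliquot = 2/1 × 6.080 × 10^-4 = 1.216 × 10^-3 mol
[Cu2+] = 1.216 × 10^-3 / 0.02042 = 0.05955 mol/L

0.05955 mol/L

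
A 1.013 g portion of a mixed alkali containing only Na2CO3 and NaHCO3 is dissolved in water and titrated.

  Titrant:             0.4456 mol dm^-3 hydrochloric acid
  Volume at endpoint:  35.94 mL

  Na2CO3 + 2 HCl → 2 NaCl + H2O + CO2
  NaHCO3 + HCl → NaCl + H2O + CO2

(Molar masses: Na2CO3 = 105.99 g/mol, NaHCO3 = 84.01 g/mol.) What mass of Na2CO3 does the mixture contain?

n(HCl) = 0.03594 × 0.4456 = 0.01601 mol
Let x = n(Na2CO3), y = n(NaHCO3).
Titrant: 2x + 1y = 0.01601;  mass: 105.99x + 84.01y = 1.013
Solving, x = 5.359 × 10^-3 mol, y = 5.297 × 10^-3 mol
mass of Na2CO3 = 5.359 × 10^-3 × 105.99 = 0.5680 g

0.5680 g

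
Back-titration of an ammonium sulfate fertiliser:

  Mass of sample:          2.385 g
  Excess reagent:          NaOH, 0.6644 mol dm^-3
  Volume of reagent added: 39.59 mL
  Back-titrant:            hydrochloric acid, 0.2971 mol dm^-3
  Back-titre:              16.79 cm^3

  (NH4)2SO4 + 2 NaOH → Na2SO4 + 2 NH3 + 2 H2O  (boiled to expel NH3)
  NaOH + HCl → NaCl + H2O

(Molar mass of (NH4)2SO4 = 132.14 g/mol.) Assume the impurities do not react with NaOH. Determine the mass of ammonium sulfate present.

n(NaOH) added = 0.03959 × 0.6644 = 0.02630 mol
n(HCl) used in back-titration = 0.01679 × 0.2971 = 4.988 × 10^-3 mol
n(NaOH) left over = 4.988 × 10^-3 mol (1:1 ratio)
n(NaOH) consumed by analyte = 0.02630 − 4.988 × 10^-3 = 0.02132 mol
From the 1:2 ratio, n((NH4)2SO4) = 1/2 × 0.02132 = 0.01066 mol
mass of (NH4)2SO4 = 0.01066 × 132.14 = 1.408 g

1.408 g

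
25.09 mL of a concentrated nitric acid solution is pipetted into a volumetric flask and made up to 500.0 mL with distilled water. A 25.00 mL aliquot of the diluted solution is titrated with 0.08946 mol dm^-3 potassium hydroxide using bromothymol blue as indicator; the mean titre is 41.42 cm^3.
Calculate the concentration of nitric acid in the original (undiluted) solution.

HNO3 + KOH → KNO3 + H2O
n(KOH) = 0.04142 × 0.08946 = 3.705 × 10^-3 mol
n(HNO3) in the aliquot = 3.705 × 10^-3 mol (1:1 ratio)
[HNO3]_dilute = 3.705 × 10^-3 / 0.02500 = 0.1482 mol/L
Dilution factor = 500.0 / 25.09 = 19.93
[HNO3]_stock = 0.1482 × 19.93 = 2.954 mol/L

2.954 mol/L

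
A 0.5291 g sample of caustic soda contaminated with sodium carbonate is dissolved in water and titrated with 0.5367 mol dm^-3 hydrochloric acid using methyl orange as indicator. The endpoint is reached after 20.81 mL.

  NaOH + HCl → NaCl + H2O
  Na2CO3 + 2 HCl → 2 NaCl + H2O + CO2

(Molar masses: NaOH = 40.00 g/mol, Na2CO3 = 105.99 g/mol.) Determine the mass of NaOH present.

n(HCl) = 0.02081 × 0.5367 = 0.01117 mol
Let x = n(NaOH), y = n(Na2CO3).
Titrant: 1x + 2y = 0.01117;  mass: 40.00x + 105.99y = 0.5291
Solving, x = 4.832 × 10^-3 mol, y = 3.169 × 10^-3 mol
mass of NaOH = 4.832 × 10^-3 × 40.00 = 0.1933 g

0.1933 g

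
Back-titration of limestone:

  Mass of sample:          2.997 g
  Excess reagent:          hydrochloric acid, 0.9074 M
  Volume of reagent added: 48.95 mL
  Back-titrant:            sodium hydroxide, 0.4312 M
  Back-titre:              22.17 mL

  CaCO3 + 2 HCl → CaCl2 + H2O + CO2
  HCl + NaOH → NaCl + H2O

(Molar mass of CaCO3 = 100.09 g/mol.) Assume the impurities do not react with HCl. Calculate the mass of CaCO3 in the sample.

1.744 g

n(HCl) added = 0.04895 × 0.9074 = 0.04442 mol
n(NaOH) used in back-titration = 0.02217 × 0.4312 = 9.560 × 10^-3 mol
n(HCl) left over = 9.560 × 10^-3 mol (1:1 ratio)
n(HCl) consumed by analyte = 0.04442 − 9.560 × 10^-3 = 0.03486 mol
From the 1:2 ratio, n(CaCO3) = 1/2 × 0.03486 = 0.01743 mol
mass of CaCO3 = 0.01743 × 100.09 = 1.744 g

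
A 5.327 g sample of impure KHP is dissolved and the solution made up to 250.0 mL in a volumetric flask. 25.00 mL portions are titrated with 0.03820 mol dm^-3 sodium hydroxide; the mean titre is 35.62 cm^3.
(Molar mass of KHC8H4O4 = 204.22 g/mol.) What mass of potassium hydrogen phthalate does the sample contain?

KHC8H4O4 + NaOH → KNaC8H4O4 + H2O
n(NaOH) per titration = 0.03562 × 0.03820 = 1.361 × 10^-3 mol
n(KHC8H4O4) in each aliquot = 1.361 × 10^-3 mol (1:1 ratio)
n(KHC8H4O4) in the whole flask = 1.361 × 10^-3 × 250.0/25.00 = 0.01361 mol
mass of KHC8H4O4 = 0.01361 × 204.22 = 2.779 g

2.779 g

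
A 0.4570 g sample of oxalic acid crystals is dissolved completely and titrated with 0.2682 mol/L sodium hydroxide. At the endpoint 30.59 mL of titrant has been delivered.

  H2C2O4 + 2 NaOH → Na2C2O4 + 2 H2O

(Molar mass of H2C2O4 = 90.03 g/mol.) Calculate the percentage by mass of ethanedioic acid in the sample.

80.81 %

n(NaOH) = 0.03059 L × 0.2682 mol/L = 8.204 × 10^-3 mol
From the 1:2 ratio, n(H2C2O4) = 1/2 × 8.204 × 10^-3 = 4.102 × 10^-3 mol
mass of H2C2O4 = 4.102 × 10^-3 × 90.03 g/mol = 0.3693 g
% H2C2O4 = 0.3693 / 0.4570 × 100 = 80.81 %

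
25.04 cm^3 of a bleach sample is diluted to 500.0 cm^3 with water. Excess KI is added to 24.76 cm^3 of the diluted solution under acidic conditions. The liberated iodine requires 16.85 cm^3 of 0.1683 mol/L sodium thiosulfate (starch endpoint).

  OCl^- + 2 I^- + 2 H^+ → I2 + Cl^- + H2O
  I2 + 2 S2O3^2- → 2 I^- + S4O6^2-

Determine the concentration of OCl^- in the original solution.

n(S2O3^2-) = 0.01685 × 0.1683 = 2.836 × 10^-3 mol
n(I2) = n(S2O3^2-)/2 = 1.418 × 10^-3 mol
n(OCl^-) in the aliquot = 1.418 × 10^-3 mol (1:1 ratio)
[OCl^-]_dilute = 1.418 × 10^-3 / 0.02476 = 0.05727 mol/L
[OCl^-]_original = 0.05727 × 500.0/25.04 = 1.144 mol/L

1.144 mol/L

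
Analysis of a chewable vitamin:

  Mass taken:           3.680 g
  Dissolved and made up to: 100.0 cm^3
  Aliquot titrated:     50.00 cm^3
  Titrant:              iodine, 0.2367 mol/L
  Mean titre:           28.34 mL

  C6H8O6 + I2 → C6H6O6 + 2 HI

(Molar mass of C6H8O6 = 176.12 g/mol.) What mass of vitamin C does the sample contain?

2.363 g

n(I2) per titration = 0.02834 × 0.2367 = 6.708 × 10^-3 mol
n(C6H8O6) in each aliquot = 6.708 × 10^-3 mol (1:1 ratio)
n(C6H8O6) in the whole flask = 6.708 × 10^-3 × 100.0/50.00 = 0.01342 mol
mass of C6H8O6 = 0.01342 × 176.12 = 2.363 g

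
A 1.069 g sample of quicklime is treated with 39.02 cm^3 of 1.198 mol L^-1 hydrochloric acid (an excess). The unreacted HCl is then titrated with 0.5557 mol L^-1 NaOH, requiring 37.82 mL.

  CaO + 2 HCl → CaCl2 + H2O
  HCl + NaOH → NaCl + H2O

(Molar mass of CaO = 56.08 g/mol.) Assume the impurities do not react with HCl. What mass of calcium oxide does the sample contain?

0.7215 g

n(HCl) added = 0.03902 × 1.198 = 0.04675 mol
n(NaOH) used in back-titration = 0.03782 × 0.5557 = 0.02102 mol
n(HCl) left over = 0.02102 mol (1:1 ratio)
n(HCl) consumed by analyte = 0.04675 − 0.02102 = 0.02573 mol
From the 1:2 ratio, n(CaO) = 1/2 × 0.02573 = 0.01286 mol
mass of CaO = 0.01286 × 56.08 = 0.7215 g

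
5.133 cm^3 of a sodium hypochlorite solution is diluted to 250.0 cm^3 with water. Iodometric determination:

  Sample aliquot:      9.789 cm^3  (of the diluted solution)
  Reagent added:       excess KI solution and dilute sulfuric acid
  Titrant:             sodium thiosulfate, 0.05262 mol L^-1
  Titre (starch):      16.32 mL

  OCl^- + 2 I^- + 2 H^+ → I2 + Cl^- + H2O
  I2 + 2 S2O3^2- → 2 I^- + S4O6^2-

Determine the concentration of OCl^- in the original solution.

2.136 mol/L

n(S2O3^2-) = 0.01632 × 0.05262 = 8.588 × 10^-4 mol
n(I2) = n(S2O3^2-)/2 = 4.294 × 10^-4 mol
n(OCl^-) in the aliquot = 4.294 × 10^-4 mol (1:1 ratio)
[OCl^-]_dilute = 4.294 × 10^-4 / 0.009789 = 0.04386 mol/L
[OCl^-]_original = 0.04386 × 250.0/5.133 = 2.136 mol/L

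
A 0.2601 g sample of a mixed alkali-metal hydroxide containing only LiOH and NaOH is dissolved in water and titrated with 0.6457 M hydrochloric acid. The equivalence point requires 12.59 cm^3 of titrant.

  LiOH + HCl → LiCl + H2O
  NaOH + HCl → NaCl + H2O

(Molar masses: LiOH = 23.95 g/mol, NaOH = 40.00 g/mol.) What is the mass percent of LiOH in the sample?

37.33 %

n(HCl) = 0.01259 × 0.6457 = 8.129 × 10^-3 mol
Let x = n(LiOH), y = n(NaOH).
Titrant: 1x + 1y = 8.129 × 10^-3;  mass: 23.95x + 40.00y = 0.2601
Solving, x = 4.054 × 10^-3 mol, y = 4.075 × 10^-3 mol
mass of LiOH = 4.054 × 10^-3 × 23.95 = 0.09710 g
% LiOH = 0.09710 / 0.2601 × 100 = 37.33 %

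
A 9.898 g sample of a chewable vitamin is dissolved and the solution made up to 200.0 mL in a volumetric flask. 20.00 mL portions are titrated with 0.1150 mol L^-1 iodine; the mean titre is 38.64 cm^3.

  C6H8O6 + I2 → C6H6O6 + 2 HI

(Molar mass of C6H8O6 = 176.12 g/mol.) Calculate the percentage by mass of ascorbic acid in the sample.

79.07 %

n(I2) per titration = 0.03864 × 0.1150 = 4.444 × 10^-3 mol
n(C6H8O6) in each aliquot = 4.444 × 10^-3 mol (1:1 ratio)
n(C6H8O6) in the whole flask = 4.444 × 10^-3 × 200.0/20.00 = 0.04444 mol
mass of C6H8O6 = 0.04444 × 176.12 = 7.826 g
% C6H8O6 = 7.826 / 9.898 × 100 = 79.07 %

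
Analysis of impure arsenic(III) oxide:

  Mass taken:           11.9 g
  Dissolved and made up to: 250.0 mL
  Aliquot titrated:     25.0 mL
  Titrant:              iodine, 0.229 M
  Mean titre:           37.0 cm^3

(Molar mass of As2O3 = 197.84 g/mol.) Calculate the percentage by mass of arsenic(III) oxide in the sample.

70.4 %

As2O3 + 2 I2 + 2 H2O → As2O5 + 4 HI
n(I2) per titration = 0.0370 × 0.229 = 8.47 × 10^-3 mol
From the 1:2 ratio, n(As2O3) in each aliquot = 1/2 × 8.47 × 10^-3 = 4.24 × 10^-3 mol
n(As2O3) in the whole flask = 4.24 × 10^-3 × 250.0/25.0 = 0.0424 mol
mass of As2O3 = 0.0424 × 197.84 = 8.38 g
% As2O3 = 8.38 / 11.9 × 100 = 70.4 %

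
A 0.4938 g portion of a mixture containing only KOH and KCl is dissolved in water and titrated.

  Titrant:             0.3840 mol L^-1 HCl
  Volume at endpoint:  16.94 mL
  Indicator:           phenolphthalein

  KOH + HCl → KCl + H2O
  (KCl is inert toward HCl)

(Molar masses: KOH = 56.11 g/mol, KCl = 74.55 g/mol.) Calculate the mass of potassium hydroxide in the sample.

n(HCl) = 0.01694 × 0.3840 = 6.505 × 10^-3 mol
Let x = n(KOH), y = n(KCl).
Titrant: 1x = 6.505 × 10^-3;  mass: 56.11x + 74.55y = 0.4938
Solving, x = 6.505 × 10^-3 mol, y = 1.728 × 10^-3 mol
mass of KOH = 6.505 × 10^-3 × 56.11 = 0.3650 g

0.3650 g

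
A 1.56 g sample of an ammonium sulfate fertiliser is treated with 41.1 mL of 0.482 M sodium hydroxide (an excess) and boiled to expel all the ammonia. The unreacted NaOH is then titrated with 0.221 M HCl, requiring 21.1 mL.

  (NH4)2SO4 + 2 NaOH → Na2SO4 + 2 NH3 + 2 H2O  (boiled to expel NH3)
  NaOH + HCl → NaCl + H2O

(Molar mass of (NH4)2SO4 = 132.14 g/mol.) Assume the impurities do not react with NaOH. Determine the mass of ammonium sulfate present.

1.00 g

n(NaOH) added = 0.0411 × 0.482 = 0.0198 mol
n(HCl) used in back-titration = 0.0211 × 0.221 = 4.66 × 10^-3 mol
n(NaOH) left over = 4.66 × 10^-3 mol (1:1 ratio)
n(NaOH) consumed by analyte = 0.0198 − 4.66 × 10^-3 = 0.0151 mol
From the 1:2 ratio, n((NH4)2SO4) = 1/2 × 0.0151 = 7.57 × 10^-3 mol
mass of (NH4)2SO4 = 7.57 × 10^-3 × 132.14 = 1.00 g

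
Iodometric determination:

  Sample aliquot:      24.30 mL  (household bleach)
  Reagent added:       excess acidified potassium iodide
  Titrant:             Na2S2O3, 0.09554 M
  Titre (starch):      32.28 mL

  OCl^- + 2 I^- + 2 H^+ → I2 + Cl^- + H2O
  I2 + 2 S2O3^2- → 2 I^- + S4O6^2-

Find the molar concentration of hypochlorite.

n(S2O3^2-) = 0.03228 × 0.09554 = 3.084 × 10^-3 mol
n(I2) = n(S2O3^2-)/2 = 1.542 × 10^-3 mol
n(OCl^-) in the aliquot = 1.542 × 10^-3 mol (1:1 ratio)
[OCl^-] = 1.542 × 10^-3 / 0.02430 = 0.06346 mol/L

0.06346 M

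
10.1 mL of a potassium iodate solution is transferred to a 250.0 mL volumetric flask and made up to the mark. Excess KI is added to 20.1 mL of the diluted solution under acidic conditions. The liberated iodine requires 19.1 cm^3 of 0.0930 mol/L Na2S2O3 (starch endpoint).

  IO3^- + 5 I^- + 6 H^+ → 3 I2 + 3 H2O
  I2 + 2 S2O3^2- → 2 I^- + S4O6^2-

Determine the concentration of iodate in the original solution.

0.365 mol/L

n(S2O3^2-) = 0.0191 × 0.0930 = 1.78 × 10^-3 mol
n(I2) = n(S2O3^2-)/2 = 8.88 × 10^-4 mol
From the 1:3 ratio, n(IO3^-) in the aliquot = 1/3 × 8.88 × 10^-4 = 2.96 × 10^-4 mol
[IO3^-]_dilute = 2.96 × 10^-4 / 0.0201 = 0.0147 mol/L
[IO3^-]_original = 0.0147 × 250.0/10.1 = 0.365 mol/L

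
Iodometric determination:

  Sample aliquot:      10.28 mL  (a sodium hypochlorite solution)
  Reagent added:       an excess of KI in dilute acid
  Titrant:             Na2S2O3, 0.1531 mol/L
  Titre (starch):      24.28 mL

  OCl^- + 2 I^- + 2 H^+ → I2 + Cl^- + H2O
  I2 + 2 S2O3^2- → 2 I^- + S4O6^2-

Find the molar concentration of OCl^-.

0.1808 mol/L

n(S2O3^2-) = 0.02428 × 0.1531 = 3.717 × 10^-3 mol
n(I2) = n(S2O3^2-)/2 = 1.859 × 10^-3 mol
n(OCl^-) in the aliquot = 1.859 × 10^-3 mol (1:1 ratio)
[OCl^-] = 1.859 × 10^-3 / 0.01028 = 0.1808 mol/L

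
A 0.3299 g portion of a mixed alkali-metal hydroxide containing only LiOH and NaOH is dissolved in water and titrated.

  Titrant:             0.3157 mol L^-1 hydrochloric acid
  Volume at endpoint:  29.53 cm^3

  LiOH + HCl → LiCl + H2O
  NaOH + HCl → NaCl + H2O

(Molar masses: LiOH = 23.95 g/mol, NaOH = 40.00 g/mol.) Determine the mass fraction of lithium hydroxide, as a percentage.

n(HCl) = 0.02953 × 0.3157 = 9.323 × 10^-3 mol
Let x = n(LiOH), y = n(NaOH).
Titrant: 1x + 1y = 9.323 × 10^-3;  mass: 23.95x + 40.00y = 0.3299
Solving, x = 2.679 × 10^-3 mol, y = 6.643 × 10^-3 mol
mass of LiOH = 2.679 × 10^-3 × 23.95 = 0.06417 g
% LiOH = 0.06417 / 0.3299 × 100 = 19.45 %

19.45 %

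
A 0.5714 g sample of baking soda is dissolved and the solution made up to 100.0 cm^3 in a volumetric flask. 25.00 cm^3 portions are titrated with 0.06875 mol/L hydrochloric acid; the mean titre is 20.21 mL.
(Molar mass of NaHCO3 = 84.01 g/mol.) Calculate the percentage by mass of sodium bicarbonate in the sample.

NaHCO3 + HCl → NaCl + H2O + CO2
n(HCl) per titration = 0.02021 × 0.06875 = 1.389 × 10^-3 mol
n(NaHCO3) in each aliquot = 1.389 × 10^-3 mol (1:1 ratio)
n(NaHCO3) in the whole flask = 1.389 × 10^-3 × 100.0/25.00 = 5.558 × 10^-3 mol
mass of NaHCO3 = 5.558 × 10^-3 × 84.01 = 0.4669 g
% NaHCO3 = 0.4669 / 0.5714 × 100 = 81.71 %

81.71 %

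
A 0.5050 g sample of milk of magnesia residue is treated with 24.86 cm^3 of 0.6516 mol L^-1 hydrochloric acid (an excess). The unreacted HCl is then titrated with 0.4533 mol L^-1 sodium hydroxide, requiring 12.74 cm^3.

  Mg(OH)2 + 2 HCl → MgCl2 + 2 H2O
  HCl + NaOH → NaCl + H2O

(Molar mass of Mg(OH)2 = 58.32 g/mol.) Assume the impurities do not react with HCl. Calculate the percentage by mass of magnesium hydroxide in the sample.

60.19 %

n(HCl) added = 0.02486 × 0.6516 = 0.01620 mol
n(NaOH) used in back-titration = 0.01274 × 0.4533 = 5.775 × 10^-3 mol
n(HCl) left over = 5.775 × 10^-3 mol (1:1 ratio)
n(HCl) consumed by analyte = 0.01620 − 5.775 × 10^-3 = 0.01042 mol
From the 1:2 ratio, n(Mg(OH)2) = 1/2 × 0.01042 = 5.212 × 10^-3 mol
mass of Mg(OH)2 = 5.212 × 10^-3 × 58.32 = 0.3040 g
% Mg(OH)2 = 0.3040 / 0.5050 × 100 = 60.19 %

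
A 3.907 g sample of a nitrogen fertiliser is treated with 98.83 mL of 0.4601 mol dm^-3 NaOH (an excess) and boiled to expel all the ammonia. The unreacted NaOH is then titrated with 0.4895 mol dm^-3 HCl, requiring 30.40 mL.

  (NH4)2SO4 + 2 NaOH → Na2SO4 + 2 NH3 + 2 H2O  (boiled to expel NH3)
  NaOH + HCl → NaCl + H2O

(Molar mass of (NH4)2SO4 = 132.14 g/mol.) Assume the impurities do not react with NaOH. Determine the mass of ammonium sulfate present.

2.021 g

n(NaOH) added = 0.09883 × 0.4601 = 0.04547 mol
n(HCl) used in back-titration = 0.03040 × 0.4895 = 0.01488 mol
n(NaOH) left over = 0.01488 mol (1:1 ratio)
n(NaOH) consumed by analyte = 0.04547 − 0.01488 = 0.03059 mol
From the 1:2 ratio, n((NH4)2SO4) = 1/2 × 0.03059 = 0.01530 mol
mass of (NH4)2SO4 = 0.01530 × 132.14 = 2.021 g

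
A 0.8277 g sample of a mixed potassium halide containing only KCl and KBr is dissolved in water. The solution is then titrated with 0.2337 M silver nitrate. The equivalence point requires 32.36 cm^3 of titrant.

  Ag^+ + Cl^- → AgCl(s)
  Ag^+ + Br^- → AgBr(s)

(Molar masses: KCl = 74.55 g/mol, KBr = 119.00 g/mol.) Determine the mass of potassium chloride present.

0.1212 g

n(AgNO3) = 0.03236 × 0.2337 = 7.563 × 10^-3 mol
Let x = n(KCl), y = n(KBr).
Titrant: 1x + 1y = 7.563 × 10^-3;  mass: 74.55x + 119.00y = 0.8277
Solving, x = 1.625 × 10^-3 mol, y = 5.937 × 10^-3 mol
mass of KCl = 1.625 × 10^-3 × 74.55 = 0.1212 g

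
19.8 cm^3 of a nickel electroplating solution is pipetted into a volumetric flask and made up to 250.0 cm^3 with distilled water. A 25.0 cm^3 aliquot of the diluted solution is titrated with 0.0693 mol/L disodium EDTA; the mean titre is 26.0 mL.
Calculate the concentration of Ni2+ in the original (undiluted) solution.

Ni^2+ + EDTA^4- → [Ni(EDTA)]^2-
n(EDTA) = 0.0260 × 0.0693 = 1.80 × 10^-3 mol
n(Ni2+) in the aliquot = 1.80 × 10^-3 mol (1:1 ratio)
[Ni2+]_dilute = 1.80 × 10^-3 / 0.0250 = 0.0721 mol/L
Dilution factor = 250.0 / 19.8 = 12.63
[Ni2+]_stock = 0.0721 × 12.63 = 0.910 mol/L

0.910 mol/L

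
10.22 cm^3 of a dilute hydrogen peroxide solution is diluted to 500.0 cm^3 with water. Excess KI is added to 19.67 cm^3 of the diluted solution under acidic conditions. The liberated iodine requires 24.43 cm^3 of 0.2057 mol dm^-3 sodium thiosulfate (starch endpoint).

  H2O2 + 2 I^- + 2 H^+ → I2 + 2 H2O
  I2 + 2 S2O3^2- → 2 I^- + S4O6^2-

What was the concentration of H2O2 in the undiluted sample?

6.249 mol/L

n(S2O3^2-) = 0.02443 × 0.2057 = 5.025 × 10^-3 mol
n(I2) = n(S2O3^2-)/2 = 2.513 × 10^-3 mol
n(H2O2) in the aliquot = 2.513 × 10^-3 mol (1:1 ratio)
[H2O2]_dilute = 2.513 × 10^-3 / 0.01967 = 0.1277 mol/L
[H2O2]_original = 0.1277 × 500.0/10.22 = 6.249 mol/L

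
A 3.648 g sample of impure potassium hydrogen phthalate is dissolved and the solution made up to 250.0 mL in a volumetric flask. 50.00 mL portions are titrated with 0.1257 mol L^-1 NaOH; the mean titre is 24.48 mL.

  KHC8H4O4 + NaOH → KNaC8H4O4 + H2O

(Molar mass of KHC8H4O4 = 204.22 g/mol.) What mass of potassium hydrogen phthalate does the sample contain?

3.142 g

n(NaOH) per titration = 0.02448 × 0.1257 = 3.077 × 10^-3 mol
n(KHC8H4O4) in each aliquot = 3.077 × 10^-3 mol (1:1 ratio)
n(KHC8H4O4) in the whole flask = 3.077 × 10^-3 × 250.0/50.00 = 0.01539 mol
mass of KHC8H4O4 = 0.01539 × 204.22 = 3.142 g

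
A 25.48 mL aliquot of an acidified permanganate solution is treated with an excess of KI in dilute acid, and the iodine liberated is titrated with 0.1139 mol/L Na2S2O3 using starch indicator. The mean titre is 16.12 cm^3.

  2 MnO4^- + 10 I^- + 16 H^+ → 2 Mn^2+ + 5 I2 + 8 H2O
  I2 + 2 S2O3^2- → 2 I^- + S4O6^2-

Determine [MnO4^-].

0.01441 mol/L

n(S2O3^2-) = 0.01612 × 0.1139 = 1.836 × 10^-3 mol
n(I2) = n(S2O3^2-)/2 = 9.180 × 10^-4 mol
From the 2:5 ratio, n(MnO4^-) in the aliquot = 2/5 × 9.180 × 10^-4 = 3.672 × 10^-4 mol
[MnO4^-] = 3.672 × 10^-4 / 0.02548 = 0.01441 mol/L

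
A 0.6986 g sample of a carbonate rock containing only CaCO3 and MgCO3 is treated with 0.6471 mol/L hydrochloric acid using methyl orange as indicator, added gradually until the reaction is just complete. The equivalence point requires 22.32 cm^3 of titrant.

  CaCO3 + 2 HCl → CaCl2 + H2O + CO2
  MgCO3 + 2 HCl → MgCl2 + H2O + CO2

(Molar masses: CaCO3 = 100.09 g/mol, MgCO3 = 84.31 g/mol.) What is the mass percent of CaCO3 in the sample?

81.48 %

n(HCl) = 0.02232 × 0.6471 = 0.01444 mol
Let x = n(CaCO3), y = n(MgCO3).
Titrant: 2x + 2y = 0.01444;  mass: 100.09x + 84.31y = 0.6986
Solving, x = 5.687 × 10^-3 mol, y = 1.534 × 10^-3 mol
mass of CaCO3 = 5.687 × 10^-3 × 100.09 = 0.5692 g
% CaCO3 = 0.5692 / 0.6986 × 100 = 81.48 %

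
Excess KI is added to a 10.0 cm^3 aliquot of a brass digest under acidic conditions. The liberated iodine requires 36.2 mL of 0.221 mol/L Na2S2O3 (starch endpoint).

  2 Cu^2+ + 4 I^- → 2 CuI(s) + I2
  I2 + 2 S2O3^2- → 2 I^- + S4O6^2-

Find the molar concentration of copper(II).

0.800 mol/L

n(S2O3^2-) = 0.0362 × 0.221 = 8.00 × 10^-3 mol
n(I2) = n(S2O3^2-)/2 = 4.00 × 10^-3 mol
From the 2:1 ratio, n(Cu2+) in the aliquot = 2/1 × 4.00 × 10^-3 = 8.00 × 10^-3 mol
[Cu2+] = 8.00 × 10^-3 / 0.0100 = 0.800 mol/L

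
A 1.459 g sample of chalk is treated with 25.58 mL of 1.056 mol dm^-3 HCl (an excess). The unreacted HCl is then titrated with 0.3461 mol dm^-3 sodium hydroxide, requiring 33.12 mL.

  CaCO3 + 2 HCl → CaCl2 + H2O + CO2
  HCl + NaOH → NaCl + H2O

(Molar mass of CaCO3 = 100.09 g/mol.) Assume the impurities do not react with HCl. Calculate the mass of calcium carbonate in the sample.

n(HCl) added = 0.02558 × 1.056 = 0.02701 mol
n(NaOH) used in back-titration = 0.03312 × 0.3461 = 0.01146 mol
n(HCl) left over = 0.01146 mol (1:1 ratio)
n(HCl) consumed by analyte = 0.02701 − 0.01146 = 0.01555 mol
From the 1:2 ratio, n(CaCO3) = 1/2 × 0.01555 = 7.775 × 10^-3 mol
mass of CaCO3 = 7.775 × 10^-3 × 100.09 = 0.7782 g

0.7782 g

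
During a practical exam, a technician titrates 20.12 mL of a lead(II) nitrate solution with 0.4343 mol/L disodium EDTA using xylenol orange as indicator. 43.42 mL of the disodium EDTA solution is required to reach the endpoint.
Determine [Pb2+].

0.9372 mol/L

Pb^2+ + EDTA^4- → [Pb(EDTA)]^2-
n(EDTA) = 0.04342 L × 0.4343 mol/L = 0.01886 mol
n(Pb2+) = 0.01886 mol (1:1 mole ratio)
[Pb2+] = 0.01886 mol / 0.02012 L = 0.9372 mol/L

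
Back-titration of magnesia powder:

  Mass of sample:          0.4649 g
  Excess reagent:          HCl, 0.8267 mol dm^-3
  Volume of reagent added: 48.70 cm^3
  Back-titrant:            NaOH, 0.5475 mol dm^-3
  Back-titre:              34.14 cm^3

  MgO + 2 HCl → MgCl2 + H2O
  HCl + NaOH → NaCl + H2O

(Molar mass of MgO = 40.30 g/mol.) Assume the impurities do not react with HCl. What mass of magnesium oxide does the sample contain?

n(HCl) added = 0.04870 × 0.8267 = 0.04026 mol
n(NaOH) used in back-titration = 0.03414 × 0.5475 = 0.01869 mol
n(HCl) left over = 0.01869 mol (1:1 ratio)
n(HCl) consumed by analyte = 0.04026 − 0.01869 = 0.02157 mol
From the 1:2 ratio, n(MgO) = 1/2 × 0.02157 = 0.01078 mol
mass of MgO = 0.01078 × 40.30 = 0.4346 g

0.4346 g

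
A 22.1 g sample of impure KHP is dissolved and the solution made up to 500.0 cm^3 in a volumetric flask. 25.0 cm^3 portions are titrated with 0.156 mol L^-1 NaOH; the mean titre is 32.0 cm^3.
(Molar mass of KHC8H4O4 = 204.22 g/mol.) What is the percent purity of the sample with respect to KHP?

KHC8H4O4 + NaOH → KNaC8H4O4 + H2O
n(NaOH) per titration = 0.0320 × 0.156 = 4.99 × 10^-3 mol
n(KHC8H4O4) in each aliquot = 4.99 × 10^-3 mol (1:1 ratio)
n(KHC8H4O4) in the whole flask = 4.99 × 10^-3 × 500.0/25.0 = 0.0998 mol
mass of KHC8H4O4 = 0.0998 × 204.22 = 20.4 g
% KHC8H4O4 = 20.4 / 22.1 × 100 = 92.3 %

92.3 %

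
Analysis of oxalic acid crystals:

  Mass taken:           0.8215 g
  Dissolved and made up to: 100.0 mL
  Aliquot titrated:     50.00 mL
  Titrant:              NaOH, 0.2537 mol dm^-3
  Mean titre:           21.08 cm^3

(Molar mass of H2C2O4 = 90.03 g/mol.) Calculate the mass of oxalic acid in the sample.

H2C2O4 + 2 NaOH → Na2C2O4 + 2 H2O
n(NaOH) per titration = 0.02108 × 0.2537 = 5.348 × 10^-3 mol
From the 1:2 ratio, n(H2C2O4) in each aliquot = 1/2 × 5.348 × 10^-3 = 2.674 × 10^-3 mol
n(H2C2O4) in the whole flask = 2.674 × 10^-3 × 100.0/50.00 = 5.348 × 10^-3 mol
mass of H2C2O4 = 5.348 × 10^-3 × 90.03 = 0.4815 g

0.4815 g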